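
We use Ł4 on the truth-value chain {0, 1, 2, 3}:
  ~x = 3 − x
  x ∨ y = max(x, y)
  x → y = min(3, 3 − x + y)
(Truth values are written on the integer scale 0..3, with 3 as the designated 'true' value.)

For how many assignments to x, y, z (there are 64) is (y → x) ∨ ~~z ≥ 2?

58

value 3: 46 assignments (counts)
value 2: 12 assignments (counts)
value 1: 5 assignments
value 0: 1 assignment
So 58 of the 64 assignments meet the threshold.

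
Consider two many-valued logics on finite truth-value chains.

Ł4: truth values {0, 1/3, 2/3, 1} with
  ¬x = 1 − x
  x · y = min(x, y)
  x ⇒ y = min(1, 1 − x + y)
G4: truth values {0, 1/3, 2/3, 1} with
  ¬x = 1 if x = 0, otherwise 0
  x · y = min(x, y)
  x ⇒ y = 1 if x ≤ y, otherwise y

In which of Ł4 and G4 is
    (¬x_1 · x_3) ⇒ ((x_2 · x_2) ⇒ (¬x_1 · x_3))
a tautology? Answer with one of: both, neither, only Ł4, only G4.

both

In Ł4: every assignment gives 1 — tautology.
In G4: every assignment gives 1 — tautology.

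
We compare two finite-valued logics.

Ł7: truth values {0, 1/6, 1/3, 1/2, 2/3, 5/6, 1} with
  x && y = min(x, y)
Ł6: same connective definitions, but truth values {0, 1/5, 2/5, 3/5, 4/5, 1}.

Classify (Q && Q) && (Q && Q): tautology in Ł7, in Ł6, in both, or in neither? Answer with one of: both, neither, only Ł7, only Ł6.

neither

In Ł7: at Q = 0 the value is 0 — not a tautology.
In Ł6: at Q = 0 the value is 0 — not a tautology.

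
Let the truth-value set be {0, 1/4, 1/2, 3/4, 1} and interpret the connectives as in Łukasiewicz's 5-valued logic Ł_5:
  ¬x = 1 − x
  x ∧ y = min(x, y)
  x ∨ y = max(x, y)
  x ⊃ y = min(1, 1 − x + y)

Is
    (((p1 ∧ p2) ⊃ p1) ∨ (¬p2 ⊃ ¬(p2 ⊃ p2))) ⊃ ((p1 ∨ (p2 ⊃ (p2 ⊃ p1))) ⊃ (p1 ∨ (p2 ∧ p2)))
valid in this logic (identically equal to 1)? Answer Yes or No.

Counterexample: take p1 = 0, p2 = 0.
p1 ∧ p2 = 0 ∧ 0 = 0
(p1 ∧ p2) ⊃ p1 = 0 ⊃ 0 = 1
¬p2 = ¬0 = 1
p2 ⊃ p2 = 0 ⊃ 0 = 1
¬(p2 ⊃ p2) = ¬1 = 0
¬p2 ⊃ ¬(p2 ⊃ p2) = 1 ⊃ 0 = 0
((p1 ∧ p2) ⊃ p1) ∨ (¬p2 ⊃ ¬(p2 ⊃ p2)) = 1 ∨ 0 = 1
p2 ⊃ p1 = 0 ⊃ 0 = 1
p2 ⊃ (p2 ⊃ p1) = 0 ⊃ 1 = 1
p1 ∨ (p2 ⊃ (p2 ⊃ p1)) = 0 ∨ 1 = 1
p2 ∧ p2 = 0 ∧ 0 = 0
p1 ∨ (p2 ∧ p2) = 0 ∨ 0 = 0
(p1 ∨ (p2 ⊃ (p2 ⊃ p1))) ⊃ (p1 ∨ (p2 ∧ p2)) = 1 ⊃ 0 = 0
(((p1 ∧ p2) ⊃ p1) ∨ (¬p2 ⊃ ¬(p2 ⊃ p2))) ⊃ ((p1 ∨ (p2 ⊃ (p2 ⊃ p1))) ⊃ (p1 ∨ (p2 ∧ p2))) = 1 ⊃ 0 = 0
This gives 0 ≠ 1.

No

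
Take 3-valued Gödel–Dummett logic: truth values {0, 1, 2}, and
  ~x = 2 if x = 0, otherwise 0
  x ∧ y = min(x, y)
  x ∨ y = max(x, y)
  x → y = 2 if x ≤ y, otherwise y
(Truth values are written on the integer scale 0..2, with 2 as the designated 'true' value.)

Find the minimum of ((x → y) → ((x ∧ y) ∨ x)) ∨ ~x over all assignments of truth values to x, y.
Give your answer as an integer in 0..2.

Take x = 1, y = 1:
x → y = 1 → 1 = 2
x ∧ y = 1 ∧ 1 = 1
(x ∧ y) ∨ x = 1 ∨ 1 = 1
(x → y) → ((x ∧ y) ∨ x) = 2 → 1 = 1
~x = ~1 = 0
((x → y) → ((x ∧ y) ∨ x)) ∨ ~x = 1 ∨ 0 = 1
No assignment yields a value below 1, so this is the minimum.

1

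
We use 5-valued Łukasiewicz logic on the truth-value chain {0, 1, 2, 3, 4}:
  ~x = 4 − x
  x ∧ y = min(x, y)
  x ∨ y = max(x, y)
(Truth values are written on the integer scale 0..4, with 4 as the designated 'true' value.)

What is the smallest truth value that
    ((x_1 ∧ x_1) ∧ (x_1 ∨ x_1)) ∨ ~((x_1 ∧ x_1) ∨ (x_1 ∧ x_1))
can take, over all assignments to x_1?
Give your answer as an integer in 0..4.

Take x_1 = 2:
x_1 ∧ x_1 = 2 ∧ 2 = 2
x_1 ∨ x_1 = 2 ∨ 2 = 2
(x_1 ∧ x_1) ∧ (x_1 ∨ x_1) = 2 ∧ 2 = 2
x_1 ∧ x_1 = 2 ∧ 2 = 2
x_1 ∧ x_1 = 2 ∧ 2 = 2
(x_1 ∧ x_1) ∨ (x_1 ∧ x_1) = 2 ∨ 2 = 2
~((x_1 ∧ x_1) ∨ (x_1 ∧ x_1)) = ~2 = 2
((x_1 ∧ x_1) ∧ (x_1 ∨ x_1)) ∨ ~((x_1 ∧ x_1) ∨ (x_1 ∧ x_1)) = 2 ∨ 2 = 2
No assignment yields a value below 2, so this is the minimum.

2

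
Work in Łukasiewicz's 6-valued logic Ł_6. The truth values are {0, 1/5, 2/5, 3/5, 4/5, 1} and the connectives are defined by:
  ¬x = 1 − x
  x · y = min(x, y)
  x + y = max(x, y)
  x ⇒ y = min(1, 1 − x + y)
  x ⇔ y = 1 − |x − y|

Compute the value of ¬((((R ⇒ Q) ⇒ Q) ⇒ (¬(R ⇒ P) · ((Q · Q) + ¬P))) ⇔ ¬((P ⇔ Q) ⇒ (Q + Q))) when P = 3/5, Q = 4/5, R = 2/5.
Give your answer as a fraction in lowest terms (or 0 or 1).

R ⇒ Q = 2/5 ⇒ 4/5 = 1
(R ⇒ Q) ⇒ Q = 1 ⇒ 4/5 = 4/5
R ⇒ P = 2/5 ⇒ 3/5 = 1
¬(R ⇒ P) = ¬1 = 0
Q · Q = 4/5 · 4/5 = 4/5
¬P = ¬3/5 = 2/5
(Q · Q) + ¬P = 4/5 + 2/5 = 4/5
¬(R ⇒ P) · ((Q · Q) + ¬P) = 0 · 4/5 = 0
((R ⇒ Q) ⇒ Q) ⇒ (¬(R ⇒ P) · ((Q · Q) + ¬P)) = 4/5 ⇒ 0 = 1/5
P ⇔ Q = 3/5 ⇔ 4/5 = 4/5
Q + Q = 4/5 + 4/5 = 4/5
(P ⇔ Q) ⇒ (Q + Q) = 4/5 ⇒ 4/5 = 1
¬((P ⇔ Q) ⇒ (Q + Q)) = ¬1 = 0
(((R ⇒ Q) ⇒ Q) ⇒ (¬(R ⇒ P) · ((Q · Q) + ¬P))) ⇔ ¬((P ⇔ Q) ⇒ (Q + Q)) = 1/5 ⇔ 0 = 4/5
¬((((R ⇒ Q) ⇒ Q) ⇒ (¬(R ⇒ P) · ((Q · Q) + ¬P))) ⇔ ¬((P ⇔ Q) ⇒ (Q + Q))) = ¬4/5 = 1/5

1/5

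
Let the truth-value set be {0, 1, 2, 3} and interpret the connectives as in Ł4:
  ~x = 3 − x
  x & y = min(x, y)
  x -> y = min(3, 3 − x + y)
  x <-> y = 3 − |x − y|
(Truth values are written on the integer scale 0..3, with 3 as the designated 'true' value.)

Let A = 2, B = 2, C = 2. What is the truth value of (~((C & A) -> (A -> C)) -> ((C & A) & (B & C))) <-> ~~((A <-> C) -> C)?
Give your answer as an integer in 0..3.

C & A = 2 & 2 = 2
A -> C = 2 -> 2 = 3
(C & A) -> (A -> C) = 2 -> 3 = 3
~((C & A) -> (A -> C)) = ~3 = 0
C & A = 2 & 2 = 2
B & C = 2 & 2 = 2
(C & A) & (B & C) = 2 & 2 = 2
~((C & A) -> (A -> C)) -> ((C & A) & (B & C)) = 0 -> 2 = 3
A <-> C = 2 <-> 2 = 3
(A <-> C) -> C = 3 -> 2 = 2
~((A <-> C) -> C) = ~2 = 1
~~((A <-> C) -> C) = ~1 = 2
(~((C & A) -> (A -> C)) -> ((C & A) & (B & C))) <-> ~~((A <-> C) -> C) = 3 <-> 2 = 2

2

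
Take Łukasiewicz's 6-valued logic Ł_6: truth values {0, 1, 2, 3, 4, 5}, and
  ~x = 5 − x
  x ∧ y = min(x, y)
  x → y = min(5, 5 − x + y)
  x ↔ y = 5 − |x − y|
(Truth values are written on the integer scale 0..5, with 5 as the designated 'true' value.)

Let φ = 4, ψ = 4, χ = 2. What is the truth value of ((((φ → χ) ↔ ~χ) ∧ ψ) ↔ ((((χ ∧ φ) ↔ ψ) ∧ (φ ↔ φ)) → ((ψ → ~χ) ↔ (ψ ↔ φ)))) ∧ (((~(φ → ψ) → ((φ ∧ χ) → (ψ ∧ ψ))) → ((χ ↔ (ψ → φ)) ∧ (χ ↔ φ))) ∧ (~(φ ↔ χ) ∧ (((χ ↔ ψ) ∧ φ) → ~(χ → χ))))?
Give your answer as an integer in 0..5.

φ → χ = 4 → 2 = 3
~χ = ~2 = 3
(φ → χ) ↔ ~χ = 3 ↔ 3 = 5
((φ → χ) ↔ ~χ) ∧ ψ = 5 ∧ 4 = 4
χ ∧ φ = 2 ∧ 4 = 2
(χ ∧ φ) ↔ ψ = 2 ↔ 4 = 3
φ ↔ φ = 4 ↔ 4 = 5
((χ ∧ φ) ↔ ψ) ∧ (φ ↔ φ) = 3 ∧ 5 = 3
~χ = ~2 = 3
ψ → ~χ = 4 → 3 = 4
ψ ↔ φ = 4 ↔ 4 = 5
(ψ → ~χ) ↔ (ψ ↔ φ) = 4 ↔ 5 = 4
(((χ ∧ φ) ↔ ψ) ∧ (φ ↔ φ)) → ((ψ → ~χ) ↔ (ψ ↔ φ)) = 3 → 4 = 5
(((φ → χ) ↔ ~χ) ∧ ψ) ↔ ((((χ ∧ φ) ↔ ψ) ∧ (φ ↔ φ)) → ((ψ → ~χ) ↔ (ψ ↔ φ))) = 4 ↔ 5 = 4
φ → ψ = 4 → 4 = 5
~(φ → ψ) = ~5 = 0
φ ∧ χ = 4 ∧ 2 = 2
ψ ∧ ψ = 4 ∧ 4 = 4
(φ ∧ χ) → (ψ ∧ ψ) = 2 → 4 = 5
~(φ → ψ) → ((φ ∧ χ) → (ψ ∧ ψ)) = 0 → 5 = 5
ψ → φ = 4 → 4 = 5
χ ↔ (ψ → φ) = 2 ↔ 5 = 2
χ ↔ φ = 2 ↔ 4 = 3
(χ ↔ (ψ → φ)) ∧ (χ ↔ φ) = 2 ∧ 3 = 2
(~(φ → ψ) → ((φ ∧ χ) → (ψ ∧ ψ))) → ((χ ↔ (ψ → φ)) ∧ (χ ↔ φ)) = 5 → 2 = 2
φ ↔ χ = 4 ↔ 2 = 3
~(φ ↔ χ) = ~3 = 2
χ ↔ ψ = 2 ↔ 4 = 3
(χ ↔ ψ) ∧ φ = 3 ∧ 4 = 3
χ → χ = 2 → 2 = 5
~(χ → χ) = ~5 = 0
((χ ↔ ψ) ∧ φ) → ~(χ → χ) = 3 → 0 = 2
~(φ ↔ χ) ∧ (((χ ↔ ψ) ∧ φ) → ~(χ → χ)) = 2 ∧ 2 = 2
((~(φ → ψ) → ((φ ∧ χ) → (ψ ∧ ψ))) → ((χ ↔ (ψ → φ)) ∧ (χ ↔ φ))) ∧ (~(φ ↔ χ) ∧ (((χ ↔ ψ) ∧ φ) → ~(χ → χ))) = 2 ∧ 2 = 2
((((φ → χ) ↔ ~χ) ∧ ψ) ↔ ((((χ ∧ φ) ↔ ψ) ∧ (φ ↔ φ)) → ((ψ → ~χ) ↔ (ψ ↔ φ)))) ∧ (((~(φ → ψ) → ((φ ∧ χ) → (ψ ∧ ψ))) → ((χ ↔ (ψ → φ)) ∧ (χ ↔ φ))) ∧ (~(φ ↔ χ) ∧ (((χ ↔ ψ) ∧ φ) → ~(χ → χ)))) = 4 ∧ 2 = 2

2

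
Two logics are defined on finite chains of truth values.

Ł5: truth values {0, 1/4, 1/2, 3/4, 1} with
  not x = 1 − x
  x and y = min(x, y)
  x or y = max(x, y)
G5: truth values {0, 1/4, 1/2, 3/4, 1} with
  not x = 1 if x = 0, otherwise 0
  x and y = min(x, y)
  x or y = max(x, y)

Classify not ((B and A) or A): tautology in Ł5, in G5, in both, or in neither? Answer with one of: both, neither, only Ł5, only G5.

In Ł5: at A = 1/4, B = 0 the value is 3/4 — not a tautology.
In G5: at A = 1/4, B = 0 the value is 0 — not a tautology.

neither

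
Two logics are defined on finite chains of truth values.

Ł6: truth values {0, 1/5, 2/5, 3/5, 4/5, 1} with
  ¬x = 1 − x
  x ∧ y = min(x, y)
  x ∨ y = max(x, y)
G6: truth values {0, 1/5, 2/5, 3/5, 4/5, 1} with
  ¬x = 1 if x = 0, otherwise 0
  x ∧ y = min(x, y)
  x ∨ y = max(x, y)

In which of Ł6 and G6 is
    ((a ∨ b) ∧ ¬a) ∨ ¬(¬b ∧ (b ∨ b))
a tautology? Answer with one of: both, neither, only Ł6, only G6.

only G6

In Ł6: at a = 0, b = 1/5 the value is 4/5 — not a tautology.
In G6: every assignment gives 1 — tautology.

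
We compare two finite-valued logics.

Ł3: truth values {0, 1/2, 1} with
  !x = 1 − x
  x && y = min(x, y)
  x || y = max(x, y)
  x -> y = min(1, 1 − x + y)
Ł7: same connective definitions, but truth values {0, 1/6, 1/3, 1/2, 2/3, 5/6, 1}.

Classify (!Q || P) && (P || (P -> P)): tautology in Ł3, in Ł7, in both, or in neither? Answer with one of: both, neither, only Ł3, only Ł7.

neither

In Ł3: at P = 0, Q = 1/2 the value is 1/2 — not a tautology.
In Ł7: at P = 0, Q = 1/6 the value is 5/6 — not a tautology.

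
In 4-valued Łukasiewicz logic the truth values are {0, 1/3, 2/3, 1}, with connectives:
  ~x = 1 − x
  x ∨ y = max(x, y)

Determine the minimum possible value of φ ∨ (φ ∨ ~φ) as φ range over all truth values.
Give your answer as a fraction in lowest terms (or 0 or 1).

Take φ = 1/3:
~φ = ~1/3 = 2/3
φ ∨ ~φ = 1/3 ∨ 2/3 = 2/3
φ ∨ (φ ∨ ~φ) = 1/3 ∨ 2/3 = 2/3
No assignment yields a value below 2/3, so this is the minimum.

2/3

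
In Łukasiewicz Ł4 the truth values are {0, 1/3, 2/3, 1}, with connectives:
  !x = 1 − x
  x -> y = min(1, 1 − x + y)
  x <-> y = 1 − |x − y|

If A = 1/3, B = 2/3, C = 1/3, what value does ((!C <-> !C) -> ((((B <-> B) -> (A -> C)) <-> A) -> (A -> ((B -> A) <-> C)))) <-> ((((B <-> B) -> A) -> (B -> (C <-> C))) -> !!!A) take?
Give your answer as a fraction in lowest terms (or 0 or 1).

2/3

!C = !1/3 = 2/3
!C = !1/3 = 2/3
!C <-> !C = 2/3 <-> 2/3 = 1
B <-> B = 2/3 <-> 2/3 = 1
A -> C = 1/3 -> 1/3 = 1
(B <-> B) -> (A -> C) = 1 -> 1 = 1
((B <-> B) -> (A -> C)) <-> A = 1 <-> 1/3 = 1/3
B -> A = 2/3 -> 1/3 = 2/3
(B -> A) <-> C = 2/3 <-> 1/3 = 2/3
A -> ((B -> A) <-> C) = 1/3 -> 2/3 = 1
(((B <-> B) -> (A -> C)) <-> A) -> (A -> ((B -> A) <-> C)) = 1/3 -> 1 = 1
(!C <-> !C) -> ((((B <-> B) -> (A -> C)) <-> A) -> (A -> ((B -> A) <-> C))) = 1 -> 1 = 1
B <-> B = 2/3 <-> 2/3 = 1
(B <-> B) -> A = 1 -> 1/3 = 1/3
C <-> C = 1/3 <-> 1/3 = 1
B -> (C <-> C) = 2/3 -> 1 = 1
((B <-> B) -> A) -> (B -> (C <-> C)) = 1/3 -> 1 = 1
!A = !1/3 = 2/3
!!A = !2/3 = 1/3
!!!A = !1/3 = 2/3
(((B <-> B) -> A) -> (B -> (C <-> C))) -> !!!A = 1 -> 2/3 = 2/3
((!C <-> !C) -> ((((B <-> B) -> (A -> C)) <-> A) -> (A -> ((B -> A) <-> C)))) <-> ((((B <-> B) -> A) -> (B -> (C <-> C))) -> !!!A) = 1 <-> 2/3 = 2/3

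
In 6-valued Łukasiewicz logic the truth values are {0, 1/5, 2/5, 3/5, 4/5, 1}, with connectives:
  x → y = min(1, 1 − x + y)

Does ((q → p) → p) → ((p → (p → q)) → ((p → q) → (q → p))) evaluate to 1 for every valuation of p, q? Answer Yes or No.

Counterexample: take p = 0, q = 3/5.
q → p = 3/5 → 0 = 2/5
(q → p) → p = 2/5 → 0 = 3/5
p → q = 0 → 3/5 = 1
p → (p → q) = 0 → 1 = 1
p → q = 0 → 3/5 = 1
q → p = 3/5 → 0 = 2/5
(p → q) → (q → p) = 1 → 2/5 = 2/5
(p → (p → q)) → ((p → q) → (q → p)) = 1 → 2/5 = 2/5
((q → p) → p) → ((p → (p → q)) → ((p → q) → (q → p))) = 3/5 → 2/5 = 4/5
This gives 4/5 ≠ 1.

No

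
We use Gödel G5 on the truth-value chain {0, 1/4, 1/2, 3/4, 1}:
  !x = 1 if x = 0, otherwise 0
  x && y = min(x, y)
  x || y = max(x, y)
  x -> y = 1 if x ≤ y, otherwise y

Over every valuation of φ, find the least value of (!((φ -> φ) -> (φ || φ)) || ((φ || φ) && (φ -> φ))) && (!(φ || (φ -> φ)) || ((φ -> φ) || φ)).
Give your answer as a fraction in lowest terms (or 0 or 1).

1/4

Take φ = 1/4:
φ -> φ = 1/4 -> 1/4 = 1
φ || φ = 1/4 || 1/4 = 1/4
(φ -> φ) -> (φ || φ) = 1 -> 1/4 = 1/4
!((φ -> φ) -> (φ || φ)) = !1/4 = 0
φ || φ = 1/4 || 1/4 = 1/4
φ -> φ = 1/4 -> 1/4 = 1
(φ || φ) && (φ -> φ) = 1/4 && 1 = 1/4
!((φ -> φ) -> (φ || φ)) || ((φ || φ) && (φ -> φ)) = 0 || 1/4 = 1/4
φ -> φ = 1/4 -> 1/4 = 1
φ || (φ -> φ) = 1/4 || 1 = 1
!(φ || (φ -> φ)) = !1 = 0
φ -> φ = 1/4 -> 1/4 = 1
(φ -> φ) || φ = 1 || 1/4 = 1
!(φ || (φ -> φ)) || ((φ -> φ) || φ) = 0 || 1 = 1
(!((φ -> φ) -> (φ || φ)) || ((φ || φ) && (φ -> φ))) && (!(φ || (φ -> φ)) || ((φ -> φ) || φ)) = 1/4 && 1 = 1/4
No assignment yields a value below 1/4, so this is the minimum.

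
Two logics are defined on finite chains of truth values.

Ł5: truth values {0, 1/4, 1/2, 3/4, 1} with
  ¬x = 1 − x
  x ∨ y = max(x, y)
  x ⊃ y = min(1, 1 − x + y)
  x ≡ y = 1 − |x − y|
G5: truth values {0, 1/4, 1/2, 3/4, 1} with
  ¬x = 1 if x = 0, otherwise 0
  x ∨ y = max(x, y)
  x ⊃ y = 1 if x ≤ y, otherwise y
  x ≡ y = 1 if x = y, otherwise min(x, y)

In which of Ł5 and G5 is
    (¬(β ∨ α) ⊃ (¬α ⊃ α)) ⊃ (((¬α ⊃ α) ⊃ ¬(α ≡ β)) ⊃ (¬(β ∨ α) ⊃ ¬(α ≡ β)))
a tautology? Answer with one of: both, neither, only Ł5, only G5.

In Ł5: every assignment gives 1 — tautology.
In G5: every assignment gives 1 — tautology.

both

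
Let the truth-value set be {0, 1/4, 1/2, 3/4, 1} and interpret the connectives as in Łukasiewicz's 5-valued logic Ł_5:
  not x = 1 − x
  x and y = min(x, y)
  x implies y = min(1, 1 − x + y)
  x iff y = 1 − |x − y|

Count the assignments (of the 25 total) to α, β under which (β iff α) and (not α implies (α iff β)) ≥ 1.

value 1: 5 assignments (counts)
value 3/4: 8 assignments
value 1/2: 6 assignments
value 1/4: 4 assignments
value 0: 2 assignments
So 5 of the 25 assignments meet the threshold.

5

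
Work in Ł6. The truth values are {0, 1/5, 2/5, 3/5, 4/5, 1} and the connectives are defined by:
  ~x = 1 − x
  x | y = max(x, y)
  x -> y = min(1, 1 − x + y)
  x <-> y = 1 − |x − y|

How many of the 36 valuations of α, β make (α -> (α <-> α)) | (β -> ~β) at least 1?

36

value 1: 36 assignments (counts)
So 36 of the 36 assignments meet the threshold.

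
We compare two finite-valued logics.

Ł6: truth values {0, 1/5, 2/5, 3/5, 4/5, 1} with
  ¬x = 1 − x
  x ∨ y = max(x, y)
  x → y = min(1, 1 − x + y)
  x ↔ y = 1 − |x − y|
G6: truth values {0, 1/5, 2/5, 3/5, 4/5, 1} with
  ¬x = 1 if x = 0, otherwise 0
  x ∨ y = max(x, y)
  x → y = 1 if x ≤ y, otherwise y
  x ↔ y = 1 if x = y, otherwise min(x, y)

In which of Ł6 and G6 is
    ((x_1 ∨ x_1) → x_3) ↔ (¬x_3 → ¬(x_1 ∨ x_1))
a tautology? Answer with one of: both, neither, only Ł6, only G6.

In Ł6: every assignment gives 1 — tautology.
In G6: at x_1 = 2/5, x_3 = 1/5 the value is 1/5 — not a tautology.

only Ł6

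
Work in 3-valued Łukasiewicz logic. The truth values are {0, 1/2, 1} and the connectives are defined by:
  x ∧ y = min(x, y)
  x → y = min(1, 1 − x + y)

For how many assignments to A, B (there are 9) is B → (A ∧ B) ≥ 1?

6

A = 0, B = 0 ↦ 1  ≥
A = 0, B = 1/2 ↦ 1/2  <
A = 0, B = 1 ↦ 0  <
A = 1/2, B = 0 ↦ 1  ≥
A = 1/2, B = 1/2 ↦ 1  ≥
A = 1/2, B = 1 ↦ 1/2  <
A = 1, B = 0 ↦ 1  ≥
A = 1, B = 1/2 ↦ 1  ≥
A = 1, B = 1 ↦ 1  ≥
So 6 of the 9 assignments meet the threshold.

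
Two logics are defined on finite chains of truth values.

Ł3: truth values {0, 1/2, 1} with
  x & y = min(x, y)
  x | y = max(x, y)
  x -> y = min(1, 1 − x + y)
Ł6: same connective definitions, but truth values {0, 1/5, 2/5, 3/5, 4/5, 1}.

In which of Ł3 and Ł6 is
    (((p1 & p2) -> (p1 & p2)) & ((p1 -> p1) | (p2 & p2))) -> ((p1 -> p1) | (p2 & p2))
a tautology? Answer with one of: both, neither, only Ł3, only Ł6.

both

In Ł3: every assignment gives 1 — tautology.
In Ł6: every assignment gives 1 — tautology.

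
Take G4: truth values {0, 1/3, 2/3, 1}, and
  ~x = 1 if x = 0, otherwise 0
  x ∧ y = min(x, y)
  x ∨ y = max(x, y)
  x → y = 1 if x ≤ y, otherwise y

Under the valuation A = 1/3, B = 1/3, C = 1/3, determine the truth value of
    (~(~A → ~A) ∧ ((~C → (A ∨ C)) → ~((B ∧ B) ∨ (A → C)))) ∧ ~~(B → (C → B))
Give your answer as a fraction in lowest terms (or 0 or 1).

0

~A = ~1/3 = 0
~A = ~1/3 = 0
~A → ~A = 0 → 0 = 1
~(~A → ~A) = ~1 = 0
~C = ~1/3 = 0
A ∨ C = 1/3 ∨ 1/3 = 1/3
~C → (A ∨ C) = 0 → 1/3 = 1
B ∧ B = 1/3 ∧ 1/3 = 1/3
A → C = 1/3 → 1/3 = 1
(B ∧ B) ∨ (A → C) = 1/3 ∨ 1 = 1
~((B ∧ B) ∨ (A → C)) = ~1 = 0
(~C → (A ∨ C)) → ~((B ∧ B) ∨ (A → C)) = 1 → 0 = 0
~(~A → ~A) ∧ ((~C → (A ∨ C)) → ~((B ∧ B) ∨ (A → C))) = 0 ∧ 0 = 0
C → B = 1/3 → 1/3 = 1
B → (C → B) = 1/3 → 1 = 1
~(B → (C → B)) = ~1 = 0
~~(B → (C → B)) = ~0 = 1
(~(~A → ~A) ∧ ((~C → (A ∨ C)) → ~((B ∧ B) ∨ (A → C)))) ∧ ~~(B → (C → B)) = 0 ∧ 1 = 0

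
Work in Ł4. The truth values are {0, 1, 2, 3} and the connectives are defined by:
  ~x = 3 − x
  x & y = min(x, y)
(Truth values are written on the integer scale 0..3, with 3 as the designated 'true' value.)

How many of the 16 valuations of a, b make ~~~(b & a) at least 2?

a = 0, b = 0 ↦ 3  ≥
a = 0, b = 1 ↦ 3  ≥
a = 0, b = 2 ↦ 3  ≥
a = 0, b = 3 ↦ 3  ≥
a = 1, b = 0 ↦ 3  ≥
a = 1, b = 1 ↦ 2  ≥
a = 1, b = 2 ↦ 2  ≥
a = 1, b = 3 ↦ 2  ≥
a = 2, b = 0 ↦ 3  ≥
a = 2, b = 1 ↦ 2  ≥
a = 2, b = 2 ↦ 1  <
a = 2, b = 3 ↦ 1  <
a = 3, b = 0 ↦ 3  ≥
a = 3, b = 1 ↦ 2  ≥
a = 3, b = 2 ↦ 1  <
a = 3, b = 3 ↦ 0  <
So 12 of the 16 assignments meet the threshold.

12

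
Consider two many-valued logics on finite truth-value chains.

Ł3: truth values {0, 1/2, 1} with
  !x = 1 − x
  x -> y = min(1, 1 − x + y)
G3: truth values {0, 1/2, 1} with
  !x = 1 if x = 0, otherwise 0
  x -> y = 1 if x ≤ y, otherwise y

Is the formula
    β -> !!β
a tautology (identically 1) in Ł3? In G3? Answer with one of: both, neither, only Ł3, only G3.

In Ł3: every assignment gives 1 — tautology.
In G3: every assignment gives 1 — tautology.

both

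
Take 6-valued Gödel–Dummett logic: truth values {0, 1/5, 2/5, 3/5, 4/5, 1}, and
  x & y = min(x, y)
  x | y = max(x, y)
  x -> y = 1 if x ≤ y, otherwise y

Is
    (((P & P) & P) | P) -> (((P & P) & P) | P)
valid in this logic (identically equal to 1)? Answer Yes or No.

P = 0 ↦ 1
P = 1/5 ↦ 1
P = 2/5 ↦ 1
P = 3/5 ↦ 1
P = 4/5 ↦ 1
P = 1 ↦ 1
Every assignment gives a value ≥ 1.

Yes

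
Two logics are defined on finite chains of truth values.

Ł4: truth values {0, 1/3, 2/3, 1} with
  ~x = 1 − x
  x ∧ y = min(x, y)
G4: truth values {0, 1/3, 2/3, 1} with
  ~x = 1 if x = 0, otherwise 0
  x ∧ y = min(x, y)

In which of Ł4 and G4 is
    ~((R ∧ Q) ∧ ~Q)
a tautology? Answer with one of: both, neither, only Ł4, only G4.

In Ł4: at Q = 1/3, R = 1/3 the value is 2/3 — not a tautology.
In G4: every assignment gives 1 — tautology.

only G4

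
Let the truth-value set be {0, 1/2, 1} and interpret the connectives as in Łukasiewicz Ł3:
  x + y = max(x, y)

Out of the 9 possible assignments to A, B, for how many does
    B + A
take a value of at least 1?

5

A = 0, B = 0 ↦ 0  <
A = 0, B = 1/2 ↦ 1/2  <
A = 0, B = 1 ↦ 1  ≥
A = 1/2, B = 0 ↦ 1/2  <
A = 1/2, B = 1/2 ↦ 1/2  <
A = 1/2, B = 1 ↦ 1  ≥
A = 1, B = 0 ↦ 1  ≥
A = 1, B = 1/2 ↦ 1  ≥
A = 1, B = 1 ↦ 1  ≥
So 5 of the 9 assignments meet the threshold.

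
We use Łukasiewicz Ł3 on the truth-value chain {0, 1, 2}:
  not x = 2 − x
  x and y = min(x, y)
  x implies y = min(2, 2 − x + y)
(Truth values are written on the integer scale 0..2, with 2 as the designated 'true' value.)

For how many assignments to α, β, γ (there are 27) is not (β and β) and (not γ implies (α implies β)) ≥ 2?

6

value 2: 6 assignments (counts)
value 1: 11 assignments
value 0: 10 assignments
So 6 of the 27 assignments meet the threshold.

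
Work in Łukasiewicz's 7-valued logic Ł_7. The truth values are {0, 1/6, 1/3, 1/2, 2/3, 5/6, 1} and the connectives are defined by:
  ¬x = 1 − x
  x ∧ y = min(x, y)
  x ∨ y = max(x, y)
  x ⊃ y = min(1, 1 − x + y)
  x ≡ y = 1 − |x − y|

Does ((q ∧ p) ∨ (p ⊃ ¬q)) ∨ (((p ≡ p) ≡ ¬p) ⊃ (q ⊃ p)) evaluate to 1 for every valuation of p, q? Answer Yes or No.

Counterexample: take p = 1/6, q = 1.
q ∧ p = 1 ∧ 1/6 = 1/6
¬q = ¬1 = 0
p ⊃ ¬q = 1/6 ⊃ 0 = 5/6
(q ∧ p) ∨ (p ⊃ ¬q) = 1/6 ∨ 5/6 = 5/6
p ≡ p = 1/6 ≡ 1/6 = 1
¬p = ¬1/6 = 5/6
(p ≡ p) ≡ ¬p = 1 ≡ 5/6 = 5/6
q ⊃ p = 1 ⊃ 1/6 = 1/6
((p ≡ p) ≡ ¬p) ⊃ (q ⊃ p) = 5/6 ⊃ 1/6 = 1/3
((q ∧ p) ∨ (p ⊃ ¬q)) ∨ (((p ≡ p) ≡ ¬p) ⊃ (q ⊃ p)) = 5/6 ∨ 1/3 = 5/6
This gives 5/6 ≠ 1.

No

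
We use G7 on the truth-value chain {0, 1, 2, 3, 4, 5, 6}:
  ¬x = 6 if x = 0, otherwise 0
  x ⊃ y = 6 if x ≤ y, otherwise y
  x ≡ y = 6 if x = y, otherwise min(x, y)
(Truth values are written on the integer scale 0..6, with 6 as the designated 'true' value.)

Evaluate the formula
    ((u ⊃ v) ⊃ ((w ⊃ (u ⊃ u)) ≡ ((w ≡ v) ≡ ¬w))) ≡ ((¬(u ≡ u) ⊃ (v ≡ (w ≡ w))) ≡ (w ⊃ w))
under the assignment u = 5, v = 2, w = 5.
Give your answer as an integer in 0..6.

0

u ⊃ v = 5 ⊃ 2 = 2
u ⊃ u = 5 ⊃ 5 = 6
w ⊃ (u ⊃ u) = 5 ⊃ 6 = 6
w ≡ v = 5 ≡ 2 = 2
¬w = ¬5 = 0
(w ≡ v) ≡ ¬w = 2 ≡ 0 = 0
(w ⊃ (u ⊃ u)) ≡ ((w ≡ v) ≡ ¬w) = 6 ≡ 0 = 0
(u ⊃ v) ⊃ ((w ⊃ (u ⊃ u)) ≡ ((w ≡ v) ≡ ¬w)) = 2 ⊃ 0 = 0
u ≡ u = 5 ≡ 5 = 6
¬(u ≡ u) = ¬6 = 0
w ≡ w = 5 ≡ 5 = 6
v ≡ (w ≡ w) = 2 ≡ 6 = 2
¬(u ≡ u) ⊃ (v ≡ (w ≡ w)) = 0 ⊃ 2 = 6
w ⊃ w = 5 ⊃ 5 = 6
(¬(u ≡ u) ⊃ (v ≡ (w ≡ w))) ≡ (w ⊃ w) = 6 ≡ 6 = 6
((u ⊃ v) ⊃ ((w ⊃ (u ⊃ u)) ≡ ((w ≡ v) ≡ ¬w))) ≡ ((¬(u ≡ u) ⊃ (v ≡ (w ≡ w))) ≡ (w ⊃ w)) = 0 ≡ 6 = 0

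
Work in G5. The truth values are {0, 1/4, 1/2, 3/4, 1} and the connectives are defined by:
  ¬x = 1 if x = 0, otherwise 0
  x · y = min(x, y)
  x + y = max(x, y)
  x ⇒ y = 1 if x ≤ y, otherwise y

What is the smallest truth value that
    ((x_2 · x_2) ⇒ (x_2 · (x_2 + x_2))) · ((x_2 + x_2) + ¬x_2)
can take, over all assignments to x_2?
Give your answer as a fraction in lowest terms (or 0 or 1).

1/4

Take x_2 = 1/4:
x_2 · x_2 = 1/4 · 1/4 = 1/4
x_2 + x_2 = 1/4 + 1/4 = 1/4
x_2 · (x_2 + x_2) = 1/4 · 1/4 = 1/4
(x_2 · x_2) ⇒ (x_2 · (x_2 + x_2)) = 1/4 ⇒ 1/4 = 1
x_2 + x_2 = 1/4 + 1/4 = 1/4
¬x_2 = ¬1/4 = 0
(x_2 + x_2) + ¬x_2 = 1/4 + 0 = 1/4
((x_2 · x_2) ⇒ (x_2 · (x_2 + x_2))) · ((x_2 + x_2) + ¬x_2) = 1 · 1/4 = 1/4
No assignment yields a value below 1/4, so this is the minimum.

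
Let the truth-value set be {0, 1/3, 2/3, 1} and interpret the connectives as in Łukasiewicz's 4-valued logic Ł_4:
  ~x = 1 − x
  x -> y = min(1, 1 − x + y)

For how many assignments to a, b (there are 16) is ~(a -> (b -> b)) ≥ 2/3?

a = 0, b = 0 ↦ 0  <
a = 0, b = 1/3 ↦ 0  <
a = 0, b = 2/3 ↦ 0  <
a = 0, b = 1 ↦ 0  <
a = 1/3, b = 0 ↦ 0  <
a = 1/3, b = 1/3 ↦ 0  <
a = 1/3, b = 2/3 ↦ 0  <
a = 1/3, b = 1 ↦ 0  <
a = 2/3, b = 0 ↦ 0  <
a = 2/3, b = 1/3 ↦ 0  <
a = 2/3, b = 2/3 ↦ 0  <
a = 2/3, b = 1 ↦ 0  <
a = 1, b = 0 ↦ 0  <
a = 1, b = 1/3 ↦ 0  <
a = 1, b = 2/3 ↦ 0  <
a = 1, b = 1 ↦ 0  <
So 0 of the 16 assignments meet the threshold.

0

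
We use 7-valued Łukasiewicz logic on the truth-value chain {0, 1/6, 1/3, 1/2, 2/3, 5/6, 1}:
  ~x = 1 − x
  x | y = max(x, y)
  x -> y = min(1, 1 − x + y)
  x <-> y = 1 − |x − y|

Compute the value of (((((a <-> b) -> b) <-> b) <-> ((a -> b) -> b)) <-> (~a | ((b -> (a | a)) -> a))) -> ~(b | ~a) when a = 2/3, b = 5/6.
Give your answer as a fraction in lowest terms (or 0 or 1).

1/3

a <-> b = 2/3 <-> 5/6 = 5/6
(a <-> b) -> b = 5/6 -> 5/6 = 1
((a <-> b) -> b) <-> b = 1 <-> 5/6 = 5/6
a -> b = 2/3 -> 5/6 = 1
(a -> b) -> b = 1 -> 5/6 = 5/6
(((a <-> b) -> b) <-> b) <-> ((a -> b) -> b) = 5/6 <-> 5/6 = 1
~a = ~2/3 = 1/3
a | a = 2/3 | 2/3 = 2/3
b -> (a | a) = 5/6 -> 2/3 = 5/6
(b -> (a | a)) -> a = 5/6 -> 2/3 = 5/6
~a | ((b -> (a | a)) -> a) = 1/3 | 5/6 = 5/6
((((a <-> b) -> b) <-> b) <-> ((a -> b) -> b)) <-> (~a | ((b -> (a | a)) -> a)) = 1 <-> 5/6 = 5/6
~a = ~2/3 = 1/3
b | ~a = 5/6 | 1/3 = 5/6
~(b | ~a) = ~5/6 = 1/6
(((((a <-> b) -> b) <-> b) <-> ((a -> b) -> b)) <-> (~a | ((b -> (a | a)) -> a))) -> ~(b | ~a) = 5/6 -> 1/6 = 1/3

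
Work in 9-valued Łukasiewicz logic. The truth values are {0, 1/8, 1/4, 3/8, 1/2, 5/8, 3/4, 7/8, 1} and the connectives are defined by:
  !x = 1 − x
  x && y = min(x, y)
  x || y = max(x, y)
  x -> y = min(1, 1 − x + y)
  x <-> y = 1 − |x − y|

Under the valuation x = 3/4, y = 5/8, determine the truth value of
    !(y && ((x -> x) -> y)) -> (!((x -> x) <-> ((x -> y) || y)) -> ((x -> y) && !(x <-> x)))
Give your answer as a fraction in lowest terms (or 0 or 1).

1

x -> x = 3/4 -> 3/4 = 1
(x -> x) -> y = 1 -> 5/8 = 5/8
y && ((x -> x) -> y) = 5/8 && 5/8 = 5/8
!(y && ((x -> x) -> y)) = !5/8 = 3/8
x -> x = 3/4 -> 3/4 = 1
x -> y = 3/4 -> 5/8 = 7/8
(x -> y) || y = 7/8 || 5/8 = 7/8
(x -> x) <-> ((x -> y) || y) = 1 <-> 7/8 = 7/8
!((x -> x) <-> ((x -> y) || y)) = !7/8 = 1/8
x -> y = 3/4 -> 5/8 = 7/8
x <-> x = 3/4 <-> 3/4 = 1
!(x <-> x) = !1 = 0
(x -> y) && !(x <-> x) = 7/8 && 0 = 0
!((x -> x) <-> ((x -> y) || y)) -> ((x -> y) && !(x <-> x)) = 1/8 -> 0 = 7/8
!(y && ((x -> x) -> y)) -> (!((x -> x) <-> ((x -> y) || y)) -> ((x -> y) && !(x <-> x))) = 3/8 -> 7/8 = 1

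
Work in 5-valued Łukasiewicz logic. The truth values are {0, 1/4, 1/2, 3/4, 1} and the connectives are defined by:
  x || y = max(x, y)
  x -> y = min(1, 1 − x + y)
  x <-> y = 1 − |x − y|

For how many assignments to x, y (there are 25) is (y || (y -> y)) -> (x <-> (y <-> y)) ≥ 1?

value 1: 5 assignments (counts)
value 3/4: 5 assignments
value 1/2: 5 assignments
value 1/4: 5 assignments
value 0: 5 assignments
So 5 of the 25 assignments meet the threshold.

5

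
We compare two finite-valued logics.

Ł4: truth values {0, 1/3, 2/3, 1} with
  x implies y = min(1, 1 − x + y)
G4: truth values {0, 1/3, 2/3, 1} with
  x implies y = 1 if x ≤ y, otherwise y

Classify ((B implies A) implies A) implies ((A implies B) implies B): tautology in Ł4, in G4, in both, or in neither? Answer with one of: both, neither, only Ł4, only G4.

only Ł4

In Ł4: every assignment gives 1 — tautology.
In G4: at A = 0, B = 1/3 the value is 1/3 — not a tautology.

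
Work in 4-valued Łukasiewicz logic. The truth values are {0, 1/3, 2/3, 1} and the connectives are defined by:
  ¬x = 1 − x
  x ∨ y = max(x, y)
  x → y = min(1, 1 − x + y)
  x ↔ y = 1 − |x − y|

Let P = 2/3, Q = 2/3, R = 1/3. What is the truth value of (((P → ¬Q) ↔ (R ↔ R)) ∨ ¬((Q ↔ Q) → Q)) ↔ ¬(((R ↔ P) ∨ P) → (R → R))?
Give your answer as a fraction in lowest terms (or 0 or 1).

1/3

¬Q = ¬2/3 = 1/3
P → ¬Q = 2/3 → 1/3 = 2/3
R ↔ R = 1/3 ↔ 1/3 = 1
(P → ¬Q) ↔ (R ↔ R) = 2/3 ↔ 1 = 2/3
Q ↔ Q = 2/3 ↔ 2/3 = 1
(Q ↔ Q) → Q = 1 → 2/3 = 2/3
¬((Q ↔ Q) → Q) = ¬2/3 = 1/3
((P → ¬Q) ↔ (R ↔ R)) ∨ ¬((Q ↔ Q) → Q) = 2/3 ∨ 1/3 = 2/3
R ↔ P = 1/3 ↔ 2/3 = 2/3
(R ↔ P) ∨ P = 2/3 ∨ 2/3 = 2/3
R → R = 1/3 → 1/3 = 1
((R ↔ P) ∨ P) → (R → R) = 2/3 → 1 = 1
¬(((R ↔ P) ∨ P) → (R → R)) = ¬1 = 0
(((P → ¬Q) ↔ (R ↔ R)) ∨ ¬((Q ↔ Q) → Q)) ↔ ¬(((R ↔ P) ∨ P) → (R → R)) = 2/3 ↔ 0 = 1/3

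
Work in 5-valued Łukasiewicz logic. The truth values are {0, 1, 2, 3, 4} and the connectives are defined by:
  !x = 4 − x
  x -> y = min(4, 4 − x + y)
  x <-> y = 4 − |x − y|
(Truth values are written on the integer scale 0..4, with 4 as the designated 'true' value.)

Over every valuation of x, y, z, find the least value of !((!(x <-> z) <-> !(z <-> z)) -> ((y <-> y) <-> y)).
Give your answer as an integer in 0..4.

Take x = 0, y = 0, z = 4:
x <-> z = 0 <-> 4 = 0
!(x <-> z) = !0 = 4
z <-> z = 4 <-> 4 = 4
!(z <-> z) = !4 = 0
!(x <-> z) <-> !(z <-> z) = 4 <-> 0 = 0
y <-> y = 0 <-> 0 = 4
(y <-> y) <-> y = 4 <-> 0 = 0
(!(x <-> z) <-> !(z <-> z)) -> ((y <-> y) <-> y) = 0 -> 0 = 4
!((!(x <-> z) <-> !(z <-> z)) -> ((y <-> y) <-> y)) = !4 = 0
No assignment yields a value below 0, so this is the minimum.

0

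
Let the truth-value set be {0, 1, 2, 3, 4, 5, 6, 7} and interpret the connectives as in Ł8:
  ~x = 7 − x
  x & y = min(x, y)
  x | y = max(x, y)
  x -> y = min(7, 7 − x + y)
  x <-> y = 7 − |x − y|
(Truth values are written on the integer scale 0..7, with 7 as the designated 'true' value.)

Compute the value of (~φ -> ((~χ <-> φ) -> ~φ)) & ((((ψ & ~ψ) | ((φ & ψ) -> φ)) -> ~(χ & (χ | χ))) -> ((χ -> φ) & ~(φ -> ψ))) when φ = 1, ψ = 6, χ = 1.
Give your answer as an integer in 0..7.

~φ = ~1 = 6
~χ = ~1 = 6
~χ <-> φ = 6 <-> 1 = 2
~φ = ~1 = 6
(~χ <-> φ) -> ~φ = 2 -> 6 = 7
~φ -> ((~χ <-> φ) -> ~φ) = 6 -> 7 = 7
~ψ = ~6 = 1
ψ & ~ψ = 6 & 1 = 1
φ & ψ = 1 & 6 = 1
(φ & ψ) -> φ = 1 -> 1 = 7
(ψ & ~ψ) | ((φ & ψ) -> φ) = 1 | 7 = 7
χ | χ = 1 | 1 = 1
χ & (χ | χ) = 1 & 1 = 1
~(χ & (χ | χ)) = ~1 = 6
((ψ & ~ψ) | ((φ & ψ) -> φ)) -> ~(χ & (χ | χ)) = 7 -> 6 = 6
χ -> φ = 1 -> 1 = 7
φ -> ψ = 1 -> 6 = 7
~(φ -> ψ) = ~7 = 0
(χ -> φ) & ~(φ -> ψ) = 7 & 0 = 0
(((ψ & ~ψ) | ((φ & ψ) -> φ)) -> ~(χ & (χ | χ))) -> ((χ -> φ) & ~(φ -> ψ)) = 6 -> 0 = 1
(~φ -> ((~χ <-> φ) -> ~φ)) & ((((ψ & ~ψ) | ((φ & ψ) -> φ)) -> ~(χ & (χ | χ))) -> ((χ -> φ) & ~(φ -> ψ))) = 7 & 1 = 1

1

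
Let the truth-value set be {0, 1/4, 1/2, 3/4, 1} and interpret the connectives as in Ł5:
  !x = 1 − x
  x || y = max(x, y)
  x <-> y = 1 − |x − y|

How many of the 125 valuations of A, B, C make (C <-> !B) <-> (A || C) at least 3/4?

77

value 1: 34 assignments (counts)
value 3/4: 43 assignments (counts)
value 1/2: 28 assignments
value 1/4: 13 assignments
value 0: 7 assignments
So 77 of the 125 assignments meet the threshold.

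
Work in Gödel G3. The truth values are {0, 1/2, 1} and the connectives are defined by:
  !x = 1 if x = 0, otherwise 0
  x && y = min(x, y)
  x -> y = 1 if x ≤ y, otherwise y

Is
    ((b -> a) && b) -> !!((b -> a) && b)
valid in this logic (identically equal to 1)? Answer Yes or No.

Yes

a = 0, b = 0 ↦ 1
a = 0, b = 1/2 ↦ 1
a = 0, b = 1 ↦ 1
a = 1/2, b = 0 ↦ 1
a = 1/2, b = 1/2 ↦ 1
a = 1/2, b = 1 ↦ 1
a = 1, b = 0 ↦ 1
a = 1, b = 1/2 ↦ 1
a = 1, b = 1 ↦ 1
Every assignment gives a value ≥ 1.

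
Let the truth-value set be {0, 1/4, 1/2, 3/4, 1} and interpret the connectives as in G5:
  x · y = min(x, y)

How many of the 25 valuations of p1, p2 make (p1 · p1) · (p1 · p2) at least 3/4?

4

value 1: 1 assignment (counts)
value 3/4: 3 assignments (counts)
value 1/2: 5 assignments
value 1/4: 7 assignments
value 0: 9 assignments
So 4 of the 25 assignments meet the threshold.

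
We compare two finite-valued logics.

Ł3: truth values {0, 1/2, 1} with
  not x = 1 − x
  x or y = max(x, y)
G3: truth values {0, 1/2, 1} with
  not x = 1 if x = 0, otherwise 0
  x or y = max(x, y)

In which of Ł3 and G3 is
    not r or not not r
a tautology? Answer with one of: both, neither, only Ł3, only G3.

In Ł3: at r = 1/2 the value is 1/2 — not a tautology.
In G3: every assignment gives 1 — tautology.

only G3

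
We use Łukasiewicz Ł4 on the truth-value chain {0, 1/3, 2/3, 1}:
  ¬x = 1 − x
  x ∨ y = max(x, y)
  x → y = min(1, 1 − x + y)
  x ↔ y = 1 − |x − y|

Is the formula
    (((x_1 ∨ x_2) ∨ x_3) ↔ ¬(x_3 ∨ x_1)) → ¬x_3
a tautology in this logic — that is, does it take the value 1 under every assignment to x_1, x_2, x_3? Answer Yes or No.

No

Counterexample: take x_1 = 0, x_2 = 0, x_3 = 2/3.
x_1 ∨ x_2 = 0 ∨ 0 = 0
(x_1 ∨ x_2) ∨ x_3 = 0 ∨ 2/3 = 2/3
x_3 ∨ x_1 = 2/3 ∨ 0 = 2/3
¬(x_3 ∨ x_1) = ¬2/3 = 1/3
((x_1 ∨ x_2) ∨ x_3) ↔ ¬(x_3 ∨ x_1) = 2/3 ↔ 1/3 = 2/3
¬x_3 = ¬2/3 = 1/3
(((x_1 ∨ x_2) ∨ x_3) ↔ ¬(x_3 ∨ x_1)) → ¬x_3 = 2/3 → 1/3 = 2/3
This gives 2/3 ≠ 1.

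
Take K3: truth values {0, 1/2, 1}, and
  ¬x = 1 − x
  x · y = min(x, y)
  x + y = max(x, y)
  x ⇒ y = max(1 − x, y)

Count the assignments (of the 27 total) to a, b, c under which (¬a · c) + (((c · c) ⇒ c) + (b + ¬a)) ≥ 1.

23

value 1: 23 assignments (counts)
value 1/2: 4 assignments
So 23 of the 27 assignments meet the threshold.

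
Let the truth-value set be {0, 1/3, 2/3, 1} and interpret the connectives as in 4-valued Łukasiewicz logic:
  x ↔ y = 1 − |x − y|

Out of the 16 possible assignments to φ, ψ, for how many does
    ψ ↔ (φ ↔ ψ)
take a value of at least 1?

5

φ = 0, ψ = 0 ↦ 0  <
φ = 0, ψ = 1/3 ↦ 2/3  <
φ = 0, ψ = 2/3 ↦ 2/3  <
φ = 0, ψ = 1 ↦ 0  <
φ = 1/3, ψ = 0 ↦ 1/3  <
φ = 1/3, ψ = 1/3 ↦ 1/3  <
φ = 1/3, ψ = 2/3 ↦ 1  ≥
φ = 1/3, ψ = 1 ↦ 1/3  <
φ = 2/3, ψ = 0 ↦ 2/3  <
φ = 2/3, ψ = 1/3 ↦ 2/3  <
φ = 2/3, ψ = 2/3 ↦ 2/3  <
φ = 2/3, ψ = 1 ↦ 2/3  <
φ = 1, ψ = 0 ↦ 1  ≥
φ = 1, ψ = 1/3 ↦ 1  ≥
φ = 1, ψ = 2/3 ↦ 1  ≥
φ = 1, ψ = 1 ↦ 1  ≥
So 5 of the 16 assignments meet the threshold.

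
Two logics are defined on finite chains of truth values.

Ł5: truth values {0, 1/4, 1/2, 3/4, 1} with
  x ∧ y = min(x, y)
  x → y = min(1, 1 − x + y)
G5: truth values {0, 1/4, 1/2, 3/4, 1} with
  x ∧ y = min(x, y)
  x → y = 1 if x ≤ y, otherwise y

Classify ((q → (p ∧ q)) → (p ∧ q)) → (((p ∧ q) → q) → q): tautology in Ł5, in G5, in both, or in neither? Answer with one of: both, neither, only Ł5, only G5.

In Ł5: every assignment gives 1 — tautology.
In G5: at p = 0, q = 1/4 the value is 1/4 — not a tautology.

only Ł5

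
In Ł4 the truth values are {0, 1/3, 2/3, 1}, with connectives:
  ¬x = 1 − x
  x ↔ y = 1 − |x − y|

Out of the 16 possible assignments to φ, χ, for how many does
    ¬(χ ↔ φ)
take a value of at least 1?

2

φ = 0, χ = 0 ↦ 0  <
φ = 0, χ = 1/3 ↦ 1/3  <
φ = 0, χ = 2/3 ↦ 2/3  <
φ = 0, χ = 1 ↦ 1  ≥
φ = 1/3, χ = 0 ↦ 1/3  <
φ = 1/3, χ = 1/3 ↦ 0  <
φ = 1/3, χ = 2/3 ↦ 1/3  <
φ = 1/3, χ = 1 ↦ 2/3  <
φ = 2/3, χ = 0 ↦ 2/3  <
φ = 2/3, χ = 1/3 ↦ 1/3  <
φ = 2/3, χ = 2/3 ↦ 0  <
φ = 2/3, χ = 1 ↦ 1/3  <
φ = 1, χ = 0 ↦ 1  ≥
φ = 1, χ = 1/3 ↦ 2/3  <
φ = 1, χ = 2/3 ↦ 1/3  <
φ = 1, χ = 1 ↦ 0  <
So 2 of the 16 assignments meet the threshold.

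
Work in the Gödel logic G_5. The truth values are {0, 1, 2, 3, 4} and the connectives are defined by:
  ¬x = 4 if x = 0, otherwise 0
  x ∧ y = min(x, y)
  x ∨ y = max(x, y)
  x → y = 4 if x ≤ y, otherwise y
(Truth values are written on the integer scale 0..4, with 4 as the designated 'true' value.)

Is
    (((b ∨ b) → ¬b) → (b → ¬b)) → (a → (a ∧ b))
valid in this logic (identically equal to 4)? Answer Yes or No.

No

Counterexample: take a = 1, b = 0.
b ∨ b = 0 ∨ 0 = 0
¬b = ¬0 = 4
(b ∨ b) → ¬b = 0 → 4 = 4
¬b = ¬0 = 4
b → ¬b = 0 → 4 = 4
((b ∨ b) → ¬b) → (b → ¬b) = 4 → 4 = 4
a ∧ b = 1 ∧ 0 = 0
a → (a ∧ b) = 1 → 0 = 0
(((b ∨ b) → ¬b) → (b → ¬b)) → (a → (a ∧ b)) = 4 → 0 = 0
This gives 0 ≠ 4.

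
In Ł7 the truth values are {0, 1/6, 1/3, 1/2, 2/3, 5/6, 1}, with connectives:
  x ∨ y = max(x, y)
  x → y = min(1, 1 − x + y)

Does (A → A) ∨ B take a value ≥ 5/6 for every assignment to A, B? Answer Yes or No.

Yes

At A = 2/3, B = 0, for instance:
A → A = 2/3 → 2/3 = 1
(A → A) ∨ B = 1 ∨ 0 = 1
and checking the remaining 48 assignments likewise gives ≥ 5/6 in every case.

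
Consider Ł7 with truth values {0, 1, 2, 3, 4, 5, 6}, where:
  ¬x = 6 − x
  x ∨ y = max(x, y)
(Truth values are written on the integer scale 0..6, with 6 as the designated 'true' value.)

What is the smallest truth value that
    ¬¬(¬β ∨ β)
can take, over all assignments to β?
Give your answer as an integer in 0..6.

3

Take β = 3:
¬β = ¬3 = 3
¬β ∨ β = 3 ∨ 3 = 3
¬(¬β ∨ β) = ¬3 = 3
¬¬(¬β ∨ β) = ¬3 = 3
No assignment yields a value below 3, so this is the minimum.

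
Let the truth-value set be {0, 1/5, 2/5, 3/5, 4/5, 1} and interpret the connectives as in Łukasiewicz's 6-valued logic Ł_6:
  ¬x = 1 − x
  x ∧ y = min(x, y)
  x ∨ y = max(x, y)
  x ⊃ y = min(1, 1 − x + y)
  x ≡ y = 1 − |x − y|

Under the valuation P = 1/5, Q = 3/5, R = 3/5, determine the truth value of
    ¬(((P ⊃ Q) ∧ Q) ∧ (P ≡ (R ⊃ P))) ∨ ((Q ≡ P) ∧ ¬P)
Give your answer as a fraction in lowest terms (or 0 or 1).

P ⊃ Q = 1/5 ⊃ 3/5 = 1
(P ⊃ Q) ∧ Q = 1 ∧ 3/5 = 3/5
R ⊃ P = 3/5 ⊃ 1/5 = 3/5
P ≡ (R ⊃ P) = 1/5 ≡ 3/5 = 3/5
((P ⊃ Q) ∧ Q) ∧ (P ≡ (R ⊃ P)) = 3/5 ∧ 3/5 = 3/5
¬(((P ⊃ Q) ∧ Q) ∧ (P ≡ (R ⊃ P))) = ¬3/5 = 2/5
Q ≡ P = 3/5 ≡ 1/5 = 3/5
¬P = ¬1/5 = 4/5
(Q ≡ P) ∧ ¬P = 3/5 ∧ 4/5 = 3/5
¬(((P ⊃ Q) ∧ Q) ∧ (P ≡ (R ⊃ P))) ∨ ((Q ≡ P) ∧ ¬P) = 2/5 ∨ 3/5 = 3/5

3/5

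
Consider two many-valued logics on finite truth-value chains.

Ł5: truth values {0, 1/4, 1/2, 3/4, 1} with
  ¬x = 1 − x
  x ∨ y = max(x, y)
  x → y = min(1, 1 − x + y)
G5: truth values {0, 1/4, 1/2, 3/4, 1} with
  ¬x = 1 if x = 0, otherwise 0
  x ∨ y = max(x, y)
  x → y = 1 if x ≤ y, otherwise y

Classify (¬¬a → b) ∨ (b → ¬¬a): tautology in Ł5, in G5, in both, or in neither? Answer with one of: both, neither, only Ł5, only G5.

both

In Ł5: every assignment gives 1 — tautology.
In G5: every assignment gives 1 — tautology.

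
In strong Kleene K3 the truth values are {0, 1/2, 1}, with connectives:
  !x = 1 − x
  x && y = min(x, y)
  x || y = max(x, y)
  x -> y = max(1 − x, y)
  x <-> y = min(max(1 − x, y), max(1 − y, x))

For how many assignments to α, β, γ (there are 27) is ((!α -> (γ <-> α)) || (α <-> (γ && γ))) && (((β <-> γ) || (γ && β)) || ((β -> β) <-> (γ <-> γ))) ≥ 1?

value 1: 6 assignments (counts)
value 1/2: 18 assignments
value 0: 3 assignments
So 6 of the 27 assignments meet the threshold.

6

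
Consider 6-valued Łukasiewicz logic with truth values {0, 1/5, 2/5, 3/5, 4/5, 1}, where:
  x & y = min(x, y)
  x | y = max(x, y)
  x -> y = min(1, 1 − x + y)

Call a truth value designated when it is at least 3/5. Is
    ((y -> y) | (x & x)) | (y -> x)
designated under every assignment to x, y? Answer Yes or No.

Yes

At x = 3/5, y = 0, for instance:
y -> y = 0 -> 0 = 1
x & x = 3/5 & 3/5 = 3/5
(y -> y) | (x & x) = 1 | 3/5 = 1
y -> x = 0 -> 3/5 = 1
((y -> y) | (x & x)) | (y -> x) = 1 | 1 = 1
and checking the remaining 35 assignments likewise gives ≥ 3/5 in every case.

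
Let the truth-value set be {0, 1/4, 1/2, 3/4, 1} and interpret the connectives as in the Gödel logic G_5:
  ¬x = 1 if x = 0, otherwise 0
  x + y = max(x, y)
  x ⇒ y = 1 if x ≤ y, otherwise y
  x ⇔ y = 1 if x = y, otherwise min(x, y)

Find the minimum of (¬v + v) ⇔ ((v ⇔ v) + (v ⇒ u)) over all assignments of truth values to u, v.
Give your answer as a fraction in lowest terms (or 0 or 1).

Take u = 0, v = 1/4:
¬v = ¬1/4 = 0
¬v + v = 0 + 1/4 = 1/4
v ⇔ v = 1/4 ⇔ 1/4 = 1
v ⇒ u = 1/4 ⇒ 0 = 0
(v ⇔ v) + (v ⇒ u) = 1 + 0 = 1
(¬v + v) ⇔ ((v ⇔ v) + (v ⇒ u)) = 1/4 ⇔ 1 = 1/4
No assignment yields a value below 1/4, so this is the minimum.

1/4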